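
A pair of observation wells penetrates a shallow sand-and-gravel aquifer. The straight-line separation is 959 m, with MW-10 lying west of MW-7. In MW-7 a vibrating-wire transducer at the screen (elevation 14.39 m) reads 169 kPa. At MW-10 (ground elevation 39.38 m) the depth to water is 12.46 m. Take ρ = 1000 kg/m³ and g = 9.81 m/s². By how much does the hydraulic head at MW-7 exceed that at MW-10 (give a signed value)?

Pressure head at MW-7: ψ = P/(ρg) = 169×1000 / (1000 × 9.81) = 17.23 m.
Total head at MW-7: h = z + ψ = 14.39 + 17.23 = 31.62 m.
Total head at MW-10: h = 39.38 − 12.46 = 26.92 m.
Head difference: h(MW-7) − h(MW-10) = 31.62 − 26.92 = 4.70 m.

Δh ≈ 4.70 m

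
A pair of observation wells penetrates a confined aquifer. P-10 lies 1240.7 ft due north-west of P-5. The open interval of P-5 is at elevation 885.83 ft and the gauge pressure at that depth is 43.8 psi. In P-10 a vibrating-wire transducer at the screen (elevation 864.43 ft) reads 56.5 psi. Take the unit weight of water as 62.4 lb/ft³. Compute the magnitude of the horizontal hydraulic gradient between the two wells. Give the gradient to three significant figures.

i ≈ 0.00637

Pressure head at P-5: ψ = 144·P/γ = 144 × 43.8 / 62.4 = 101.08 ft.
Total head at P-5: h = z + ψ = 885.83 + 101.08 = 986.91 ft.
Pressure head at P-10: ψ = 144·P/γ = 144 × 56.5 / 62.4 = 130.38 ft.
Total head at P-10: h = z + ψ = 864.43 + 130.38 = 994.81 ft.
Head difference: h(P-5) − h(P-10) = 986.91 − 994.81 = -7.90 ft.
Hydraulic gradient: i = |Δh| / L = 7.90 / 1240.7 = 0.00637.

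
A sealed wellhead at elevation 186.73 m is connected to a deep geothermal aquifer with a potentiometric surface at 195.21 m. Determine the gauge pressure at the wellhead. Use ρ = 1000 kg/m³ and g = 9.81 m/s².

Head above the cap: Δh = 195.21 − 186.73 = 8.48 m.
P = ρgΔh = 1000 × 9.81 × 8.48 = 83189 Pa ≈ 83.2 kPa.

P ≈ 83.2 kPa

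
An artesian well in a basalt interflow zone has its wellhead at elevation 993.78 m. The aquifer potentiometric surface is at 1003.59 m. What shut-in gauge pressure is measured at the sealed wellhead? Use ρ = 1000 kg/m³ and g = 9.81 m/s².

P ≈ 96.2 kPa

Head above the cap: Δh = 1003.59 − 993.78 = 9.81 m.
P = ρgΔh = 1000 × 9.81 × 9.81 = 96236 Pa ≈ 96.2 kPa.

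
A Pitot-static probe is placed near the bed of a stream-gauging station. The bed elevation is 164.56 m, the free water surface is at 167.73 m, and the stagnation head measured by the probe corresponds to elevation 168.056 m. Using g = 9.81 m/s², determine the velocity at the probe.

v ≈ 2.53 m/s

Near the bed, under hydrostatic conditions, the piezometric head (z + ψ) equals the free-surface elevation, 167.73 m.
Velocity head = total − piezometric = 168.056 − 167.73 = 0.326 m.
v = √(2g·h_v) = √(2 × 9.81 × 0.326) = 2.53 m/s.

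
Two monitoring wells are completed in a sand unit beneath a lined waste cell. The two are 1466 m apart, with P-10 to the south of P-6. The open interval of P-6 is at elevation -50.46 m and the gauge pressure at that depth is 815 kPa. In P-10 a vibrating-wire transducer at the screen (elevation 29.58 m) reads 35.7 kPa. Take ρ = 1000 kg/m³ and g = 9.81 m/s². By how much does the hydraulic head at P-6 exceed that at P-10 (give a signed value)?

Pressure head at P-6: ψ = P/(ρg) = 815×1000 / (1000 × 9.81) = 83.08 m.
Total head at P-6: h = z + ψ = -50.46 + 83.08 = 32.62 m.
Pressure head at P-10: ψ = P/(ρg) = 35.7×1000 / (1000 × 9.81) = 3.64 m.
Total head at P-10: h = z + ψ = 29.58 + 3.64 = 33.22 m.
Head difference: h(P-6) − h(P-10) = 32.62 − 33.22 = -0.60 m.

Δh ≈ -0.60 m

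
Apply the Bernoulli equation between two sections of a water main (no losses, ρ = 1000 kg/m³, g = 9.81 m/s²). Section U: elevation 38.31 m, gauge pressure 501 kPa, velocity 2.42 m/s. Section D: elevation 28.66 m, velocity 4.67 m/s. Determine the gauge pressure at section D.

Pressure head at U: ψ₁ = P₁/(ρg) = 501×1000 / (1000 × 9.81) = 51.07 m.
Velocity heads: v₁²/2g = 2.42²/19.62 = 0.298 m; v₂²/2g = 4.67²/19.62 = 1.112 m.
Total head H = z₁ + ψ₁ + v₁²/2g = 38.31 + 51.07 + 0.298 = 89.68 m.
ψ₂ = H − z₂ − v₂²/2g = 89.68 − 28.66 − 1.112 = 59.91 m.
P₂ = ρgψ₂ = 1000 × 9.81 × 59.91 ≈ 588 kPa.

P₂ ≈ 588 kPa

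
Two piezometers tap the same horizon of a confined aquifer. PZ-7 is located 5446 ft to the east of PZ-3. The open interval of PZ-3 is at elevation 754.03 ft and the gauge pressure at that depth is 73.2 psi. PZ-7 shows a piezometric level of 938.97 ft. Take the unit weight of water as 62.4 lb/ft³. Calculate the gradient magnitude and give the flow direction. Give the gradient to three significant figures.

i ≈ 0.00294; groundwater flows toward the west

Pressure head at PZ-3: ψ = 144·P/γ = 144 × 73.2 / 62.4 = 168.92 ft.
Total head at PZ-3: h = z + ψ = 754.03 + 168.92 = 922.95 ft.
Total head at PZ-7: h = 938.97 ft (water level in the piezometer is the total head).
Head difference: h(PZ-3) − h(PZ-7) = 922.95 − 938.97 = -16.02 ft.
Hydraulic gradient: i = |Δh| / L = 16.02 / 5446 = 0.00294.
Flow is from higher to lower head: from PZ-7 toward PZ-3, i.e. toward the west.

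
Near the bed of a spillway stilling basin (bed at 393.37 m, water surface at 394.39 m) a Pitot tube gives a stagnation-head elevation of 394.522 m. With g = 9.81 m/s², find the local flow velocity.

Near the bed, under hydrostatic conditions, the piezometric head (z + ψ) equals the free-surface elevation, 394.39 m.
Velocity head = total − piezometric = 394.522 − 394.39 = 0.132 m.
v = √(2g·h_v) = √(2 × 9.81 × 0.132) = 1.61 m/s.

v ≈ 1.61 m/s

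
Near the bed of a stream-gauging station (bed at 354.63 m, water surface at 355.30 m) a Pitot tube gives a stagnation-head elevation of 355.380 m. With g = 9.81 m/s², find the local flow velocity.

v ≈ 1.25 m/s

Near the bed, under hydrostatic conditions, the piezometric head (z + ψ) equals the free-surface elevation, 355.30 m.
Velocity head = total − piezometric = 355.380 − 355.30 = 0.080 m.
v = √(2g·h_v) = √(2 × 9.81 × 0.080) = 1.25 m/s.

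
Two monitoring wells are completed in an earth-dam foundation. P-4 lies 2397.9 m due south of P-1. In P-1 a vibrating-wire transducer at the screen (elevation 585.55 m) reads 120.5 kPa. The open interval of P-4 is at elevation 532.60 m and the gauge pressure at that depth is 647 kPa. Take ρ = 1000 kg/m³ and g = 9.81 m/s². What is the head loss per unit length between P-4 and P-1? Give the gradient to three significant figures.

Pressure head at P-1: ψ = P/(ρg) = 120.5×1000 / (1000 × 9.81) = 12.28 m.
Total head at P-1: h = z + ψ = 585.55 + 12.28 = 597.83 m.
Pressure head at P-4: ψ = P/(ρg) = 647×1000 / (1000 × 9.81) = 65.95 m.
Total head at P-4: h = z + ψ = 532.60 + 65.95 = 598.55 m.
Head difference: h(P-1) − h(P-4) = 597.83 − 598.55 = -0.72 m.
Hydraulic gradient: i = |Δh| / L = 0.72 / 2397.9 = 0.000300.

i ≈ 0.000300 m/m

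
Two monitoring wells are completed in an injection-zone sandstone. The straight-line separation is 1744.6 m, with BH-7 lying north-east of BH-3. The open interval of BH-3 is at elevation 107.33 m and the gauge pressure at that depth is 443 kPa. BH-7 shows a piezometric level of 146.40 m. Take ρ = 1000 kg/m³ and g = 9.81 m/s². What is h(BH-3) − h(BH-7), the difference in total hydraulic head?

Δh ≈ 6.09 m

Pressure head at BH-3: ψ = P/(ρg) = 443×1000 / (1000 × 9.81) = 45.16 m.
Total head at BH-3: h = z + ψ = 107.33 + 45.16 = 152.49 m.
Total head at BH-7: h = 146.40 m (water level in the piezometer is the total head).
Head difference: h(BH-3) − h(BH-7) = 152.49 − 146.40 = 6.09 m.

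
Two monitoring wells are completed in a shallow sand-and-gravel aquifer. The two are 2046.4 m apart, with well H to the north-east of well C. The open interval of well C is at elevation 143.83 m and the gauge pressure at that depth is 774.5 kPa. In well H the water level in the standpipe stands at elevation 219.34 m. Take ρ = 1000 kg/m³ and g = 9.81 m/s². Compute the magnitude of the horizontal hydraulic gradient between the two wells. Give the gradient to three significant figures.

i ≈ 0.00168

Pressure head at well C: ψ = P/(ρg) = 774.5×1000 / (1000 × 9.81) = 78.95 m.
Total head at well C: h = z + ψ = 143.83 + 78.95 = 222.78 m.
Total head at well H: h = 219.34 m (water level in the piezometer is the total head).
Head difference: h(well C) − h(well H) = 222.78 − 219.34 = 3.44 m.
Hydraulic gradient: i = |Δh| / L = 3.44 / 2046.4 = 0.00168.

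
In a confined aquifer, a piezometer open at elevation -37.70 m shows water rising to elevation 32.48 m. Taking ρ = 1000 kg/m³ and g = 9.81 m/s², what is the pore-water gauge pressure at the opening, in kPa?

Pressure head ψ = h − z = 32.48 − (-37.70) = 70.18 m.
P = ρgψ = 1000 × 9.81 × 70.18 = 688466 Pa ≈ 688 kPa.

P ≈ 688 kPa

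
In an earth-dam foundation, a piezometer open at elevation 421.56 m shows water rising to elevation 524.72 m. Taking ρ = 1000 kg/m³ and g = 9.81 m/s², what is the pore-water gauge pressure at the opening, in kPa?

P ≈ 1010 kPa

Pressure head ψ = h − z = 524.72 − 421.56 = 103.16 m.
P = ρgψ = 1000 × 9.81 × 103.16 = 1012000 Pa ≈ 1010 kPa.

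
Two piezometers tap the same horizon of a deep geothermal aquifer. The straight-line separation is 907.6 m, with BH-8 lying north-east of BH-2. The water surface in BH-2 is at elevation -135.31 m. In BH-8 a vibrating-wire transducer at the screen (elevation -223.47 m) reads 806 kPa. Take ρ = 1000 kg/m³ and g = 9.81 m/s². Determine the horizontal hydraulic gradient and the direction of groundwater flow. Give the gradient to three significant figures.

Total head at BH-2: h = -135.31 m (water level in the piezometer is the total head).
Pressure head at BH-8: ψ = P/(ρg) = 806×1000 / (1000 × 9.81) = 82.16 m.
Total head at BH-8: h = z + ψ = -223.47 + 82.16 = -141.31 m.
Head difference: h(BH-2) − h(BH-8) = -135.31 − (-141.31) = 6.00 m.
Hydraulic gradient: i = |Δh| / L = 6.00 / 907.6 = 0.00661.
Flow is from higher to lower head: from BH-2 toward BH-8, i.e. toward the north-east.

i ≈ 0.00661; groundwater flows toward the north-east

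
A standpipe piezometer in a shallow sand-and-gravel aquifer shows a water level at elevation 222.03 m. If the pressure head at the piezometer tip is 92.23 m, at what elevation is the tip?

z ≈ 129.80 m

z = h − ψ = 222.03 − 92.23 = 129.80 m.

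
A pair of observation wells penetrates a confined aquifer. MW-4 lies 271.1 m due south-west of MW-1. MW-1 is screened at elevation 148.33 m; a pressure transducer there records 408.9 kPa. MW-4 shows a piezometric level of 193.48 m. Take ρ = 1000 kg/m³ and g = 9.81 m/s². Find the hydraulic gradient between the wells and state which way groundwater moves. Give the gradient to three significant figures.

i ≈ 0.0128; groundwater flows toward the north-east

Pressure head at MW-1: ψ = P/(ρg) = 408.9×1000 / (1000 × 9.81) = 41.68 m.
Total head at MW-1: h = z + ψ = 148.33 + 41.68 = 190.01 m.
Total head at MW-4: h = 193.48 m (water level in the piezometer is the total head).
Head difference: h(MW-1) − h(MW-4) = 190.01 − 193.48 = -3.47 m.
Hydraulic gradient: i = |Δh| / L = 3.47 / 271.1 = 0.0128.
Flow is from higher to lower head: from MW-4 toward MW-1, i.e. toward the north-east.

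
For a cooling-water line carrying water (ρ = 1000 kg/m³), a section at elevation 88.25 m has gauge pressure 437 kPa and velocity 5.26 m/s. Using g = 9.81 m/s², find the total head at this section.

Pressure head ψ = P/(ρg) = 437×1000 / (1000 × 9.81) = 44.55 m.
Velocity head = v²/(2g) = 5.26² / (2 × 9.81) = 1.410 m.
h = z + ψ + v²/(2g) = 88.25 + 44.55 + 1.410 = 134.21 m.

h ≈ 134.21 m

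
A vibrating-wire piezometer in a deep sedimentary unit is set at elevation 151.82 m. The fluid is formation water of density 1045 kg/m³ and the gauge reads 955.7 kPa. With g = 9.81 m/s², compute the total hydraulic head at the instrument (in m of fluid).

h ≈ 245.05 m

ψ = P/(ρg) = 955.7×1000 / (1045 × 9.81) = 93.23 m.
h = z + ψ = 151.82 + 93.23 = 245.05 m.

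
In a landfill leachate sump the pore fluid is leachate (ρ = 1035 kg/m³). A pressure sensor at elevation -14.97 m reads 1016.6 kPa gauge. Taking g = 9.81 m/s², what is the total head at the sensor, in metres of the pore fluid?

ψ = P/(ρg) = 1016.6×1000 / (1035 × 9.81) = 100.12 m.
h = z + ψ = -14.97 + 100.12 = 85.15 m.

h ≈ 85.15 m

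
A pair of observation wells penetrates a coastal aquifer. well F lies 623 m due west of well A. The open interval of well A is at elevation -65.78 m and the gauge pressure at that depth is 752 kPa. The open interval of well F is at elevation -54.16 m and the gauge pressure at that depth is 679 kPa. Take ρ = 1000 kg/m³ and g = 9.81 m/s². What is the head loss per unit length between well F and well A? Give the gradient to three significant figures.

Pressure head at well A: ψ = P/(ρg) = 752×1000 / (1000 × 9.81) = 76.66 m.
Total head at well A: h = z + ψ = -65.78 + 76.66 = 10.88 m.
Pressure head at well F: ψ = P/(ρg) = 679×1000 / (1000 × 9.81) = 69.22 m.
Total head at well F: h = z + ψ = -54.16 + 69.22 = 15.06 m.
Head difference: h(well A) − h(well F) = 10.88 − 15.06 = -4.18 m.
Hydraulic gradient: i = |Δh| / L = 4.18 / 623 = 0.00671.

i ≈ 0.00671 m/m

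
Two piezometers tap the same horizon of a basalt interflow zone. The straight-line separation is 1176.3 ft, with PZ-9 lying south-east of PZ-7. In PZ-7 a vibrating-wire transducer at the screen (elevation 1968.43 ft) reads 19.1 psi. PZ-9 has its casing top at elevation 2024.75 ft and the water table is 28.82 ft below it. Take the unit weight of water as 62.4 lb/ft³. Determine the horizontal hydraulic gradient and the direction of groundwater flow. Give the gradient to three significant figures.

i ≈ 0.0141; groundwater flows toward the south-east

Pressure head at PZ-7: ψ = 144·P/γ = 144 × 19.1 / 62.4 = 44.08 ft.
Total head at PZ-7: h = z + ψ = 1968.43 + 44.08 = 2012.51 ft.
Total head at PZ-9: h = 2024.75 − 28.82 = 1995.93 ft.
Head difference: h(PZ-7) − h(PZ-9) = 2012.51 − 1995.93 = 16.58 ft.
Hydraulic gradient: i = |Δh| / L = 16.58 / 1176.3 = 0.0141.
Flow is from higher to lower head: from PZ-7 toward PZ-9, i.e. toward the south-east.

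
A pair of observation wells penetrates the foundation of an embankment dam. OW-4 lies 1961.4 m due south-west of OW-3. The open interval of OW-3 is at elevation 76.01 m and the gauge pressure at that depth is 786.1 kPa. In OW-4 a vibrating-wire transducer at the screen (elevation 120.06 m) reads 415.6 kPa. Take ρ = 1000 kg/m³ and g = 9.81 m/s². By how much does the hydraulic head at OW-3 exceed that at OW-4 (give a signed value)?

Δh ≈ -6.28 m

Pressure head at OW-3: ψ = P/(ρg) = 786.1×1000 / (1000 × 9.81) = 80.13 m.
Total head at OW-3: h = z + ψ = 76.01 + 80.13 = 156.14 m.
Pressure head at OW-4: ψ = P/(ρg) = 415.6×1000 / (1000 × 9.81) = 42.36 m.
Total head at OW-4: h = z + ψ = 120.06 + 42.36 = 162.42 m.
Head difference: h(OW-3) − h(OW-4) = 156.14 − 162.42 = -6.28 m.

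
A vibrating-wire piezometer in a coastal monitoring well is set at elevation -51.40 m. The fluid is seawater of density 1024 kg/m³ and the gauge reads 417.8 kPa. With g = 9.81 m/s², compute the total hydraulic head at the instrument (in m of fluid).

h ≈ -9.81 m

ψ = P/(ρg) = 417.8×1000 / (1024 × 9.81) = 41.59 m.
h = z + ψ = -51.40 + 41.59 = -9.81 m.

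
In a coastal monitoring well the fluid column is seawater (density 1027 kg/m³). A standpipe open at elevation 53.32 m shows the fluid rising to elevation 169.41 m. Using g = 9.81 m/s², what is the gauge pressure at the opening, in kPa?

Pressure head ψ = h − z = 169.41 − 53.32 = 116.09 m.
P = ρgψ = 1027 × 9.81 × 116.09 = 1169592 Pa ≈ 1170 kPa.

P ≈ 1170 kPa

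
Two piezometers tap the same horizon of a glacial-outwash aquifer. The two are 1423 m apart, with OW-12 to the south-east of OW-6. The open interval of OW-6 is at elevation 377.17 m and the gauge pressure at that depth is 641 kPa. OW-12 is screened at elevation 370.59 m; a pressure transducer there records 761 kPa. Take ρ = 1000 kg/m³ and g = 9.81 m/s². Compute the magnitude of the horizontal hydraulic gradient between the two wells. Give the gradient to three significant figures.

Pressure head at OW-6: ψ = P/(ρg) = 641×1000 / (1000 × 9.81) = 65.34 m.
Total head at OW-6: h = z + ψ = 377.17 + 65.34 = 442.51 m.
Pressure head at OW-12: ψ = P/(ρg) = 761×1000 / (1000 × 9.81) = 77.57 m.
Total head at OW-12: h = z + ψ = 370.59 + 77.57 = 448.16 m.
Head difference: h(OW-6) − h(OW-12) = 442.51 − 448.16 = -5.65 m.
Hydraulic gradient: i = |Δh| / L = 5.65 / 1423 = 0.00397.

i ≈ 0.00397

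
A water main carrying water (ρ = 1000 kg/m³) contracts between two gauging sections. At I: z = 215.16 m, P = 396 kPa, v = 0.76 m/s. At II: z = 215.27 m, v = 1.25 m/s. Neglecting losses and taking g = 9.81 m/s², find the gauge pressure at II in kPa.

Pressure head at I: ψ₁ = P₁/(ρg) = 396×1000 / (1000 × 9.81) = 40.37 m.
Velocity heads: v₁²/2g = 0.76²/19.62 = 0.029 m; v₂²/2g = 1.25²/19.62 = 0.080 m.
Total head H = z₁ + ψ₁ + v₁²/2g = 215.16 + 40.37 + 0.029 = 255.56 m.
ψ₂ = H − z₂ − v₂²/2g = 255.56 − 215.27 − 0.080 = 40.21 m.
P₂ = ρgψ₂ = 1000 × 9.81 × 40.21 ≈ 394 kPa.

P₂ ≈ 394 kPa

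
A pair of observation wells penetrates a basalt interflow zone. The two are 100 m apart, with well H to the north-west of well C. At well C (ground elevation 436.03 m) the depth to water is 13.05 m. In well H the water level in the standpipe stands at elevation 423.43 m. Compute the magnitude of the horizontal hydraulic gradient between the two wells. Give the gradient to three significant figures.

i ≈ 0.00450

Total head at well C: h = 436.03 − 13.05 = 422.98 m.
Total head at well H: h = 423.43 m (water level in the piezometer is the total head).
Head difference: h(well C) − h(well H) = 422.98 − 423.43 = -0.45 m.
Hydraulic gradient: i = |Δh| / L = 0.45 / 100 = 0.00450.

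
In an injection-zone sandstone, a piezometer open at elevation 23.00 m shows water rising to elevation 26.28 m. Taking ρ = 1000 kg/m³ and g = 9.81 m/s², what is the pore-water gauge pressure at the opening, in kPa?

P ≈ 32.2 kPa

Pressure head ψ = h − z = 26.28 − 23.00 = 3.28 m.
P = ρgψ = 1000 × 9.81 × 3.28 = 32177 Pa ≈ 32.2 kPa.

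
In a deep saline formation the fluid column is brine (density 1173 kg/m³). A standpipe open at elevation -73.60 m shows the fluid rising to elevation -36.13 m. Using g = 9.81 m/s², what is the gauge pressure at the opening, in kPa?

Pressure head ψ = h − z = -36.13 − (-73.60) = 37.47 m.
P = ρgψ = 1173 × 9.81 × 37.47 = 431172 Pa ≈ 431 kPa.

P ≈ 431 kPa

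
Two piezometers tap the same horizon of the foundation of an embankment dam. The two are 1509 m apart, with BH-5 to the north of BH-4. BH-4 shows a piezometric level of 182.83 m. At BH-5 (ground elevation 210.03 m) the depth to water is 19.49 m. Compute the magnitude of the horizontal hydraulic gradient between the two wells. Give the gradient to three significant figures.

i ≈ 0.00511

Total head at BH-4: h = 182.83 m (water level in the piezometer is the total head).
Total head at BH-5: h = 210.03 − 19.49 = 190.54 m.
Head difference: h(BH-4) − h(BH-5) = 182.83 − 190.54 = -7.71 m.
Hydraulic gradient: i = |Δh| / L = 7.71 / 1509 = 0.00511.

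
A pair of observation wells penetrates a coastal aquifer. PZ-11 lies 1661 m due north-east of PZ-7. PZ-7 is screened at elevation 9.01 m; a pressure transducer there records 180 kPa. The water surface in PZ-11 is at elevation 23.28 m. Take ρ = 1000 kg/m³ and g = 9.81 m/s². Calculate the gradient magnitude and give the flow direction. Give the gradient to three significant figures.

i ≈ 0.00246; groundwater flows toward the north-east

Pressure head at PZ-7: ψ = P/(ρg) = 180×1000 / (1000 × 9.81) = 18.35 m.
Total head at PZ-7: h = z + ψ = 9.01 + 18.35 = 27.36 m.
Total head at PZ-11: h = 23.28 m (water level in the piezometer is the total head).
Head difference: h(PZ-7) − h(PZ-11) = 27.36 − 23.28 = 4.08 m.
Hydraulic gradient: i = |Δh| / L = 4.08 / 1661 = 0.00246.
Flow is from higher to lower head: from PZ-7 toward PZ-11, i.e. toward the north-east.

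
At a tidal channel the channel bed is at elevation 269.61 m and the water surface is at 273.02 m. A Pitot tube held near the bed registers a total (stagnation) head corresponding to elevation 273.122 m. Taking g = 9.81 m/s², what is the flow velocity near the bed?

Near the bed, under hydrostatic conditions, the piezometric head (z + ψ) equals the free-surface elevation, 273.02 m.
Velocity head = total − piezometric = 273.122 − 273.02 = 0.102 m.
v = √(2g·h_v) = √(2 × 9.81 × 0.102) = 1.41 m/s.

v ≈ 1.41 m/s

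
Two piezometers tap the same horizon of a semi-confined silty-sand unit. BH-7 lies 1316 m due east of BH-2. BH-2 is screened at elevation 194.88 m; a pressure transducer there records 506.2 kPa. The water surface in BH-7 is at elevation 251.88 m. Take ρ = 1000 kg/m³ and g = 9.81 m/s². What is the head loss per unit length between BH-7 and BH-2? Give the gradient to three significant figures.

Pressure head at BH-2: ψ = P/(ρg) = 506.2×1000 / (1000 × 9.81) = 51.60 m.
Total head at BH-2: h = z + ψ = 194.88 + 51.60 = 246.48 m.
Total head at BH-7: h = 251.88 m (water level in the piezometer is the total head).
Head difference: h(BH-2) − h(BH-7) = 246.48 − 251.88 = -5.40 m.
Hydraulic gradient: i = |Δh| / L = 5.40 / 1316 = 0.00410.

i ≈ 0.00410 m/m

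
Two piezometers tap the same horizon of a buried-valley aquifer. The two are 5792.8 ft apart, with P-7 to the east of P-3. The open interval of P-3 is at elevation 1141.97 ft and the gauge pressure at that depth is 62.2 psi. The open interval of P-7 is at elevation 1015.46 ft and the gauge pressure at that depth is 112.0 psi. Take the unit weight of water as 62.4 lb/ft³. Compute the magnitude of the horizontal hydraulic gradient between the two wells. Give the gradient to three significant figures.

Pressure head at P-3: ψ = 144·P/γ = 144 × 62.2 / 62.4 = 143.54 ft.
Total head at P-3: h = z + ψ = 1141.97 + 143.54 = 1285.51 ft.
Pressure head at P-7: ψ = 144·P/γ = 144 × 112.0 / 62.4 = 258.46 ft.
Total head at P-7: h = z + ψ = 1015.46 + 258.46 = 1273.92 ft.
Head difference: h(P-3) − h(P-7) = 1285.51 − 1273.92 = 11.59 ft.
Hydraulic gradient: i = |Δh| / L = 11.59 / 5792.8 = 0.00200.

i ≈ 0.00200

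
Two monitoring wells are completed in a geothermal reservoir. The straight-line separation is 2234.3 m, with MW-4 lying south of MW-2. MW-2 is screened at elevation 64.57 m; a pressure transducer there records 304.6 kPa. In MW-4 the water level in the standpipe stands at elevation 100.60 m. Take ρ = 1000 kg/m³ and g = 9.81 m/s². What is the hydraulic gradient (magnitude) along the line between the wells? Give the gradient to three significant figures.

i ≈ 0.00223

Pressure head at MW-2: ψ = P/(ρg) = 304.6×1000 / (1000 × 9.81) = 31.05 m.
Total head at MW-2: h = z + ψ = 64.57 + 31.05 = 95.62 m.
Total head at MW-4: h = 100.60 m (water level in the piezometer is the total head).
Head difference: h(MW-2) − h(MW-4) = 95.62 − 100.60 = -4.98 m.
Hydraulic gradient: i = |Δh| / L = 4.98 / 2234.3 = 0.00223.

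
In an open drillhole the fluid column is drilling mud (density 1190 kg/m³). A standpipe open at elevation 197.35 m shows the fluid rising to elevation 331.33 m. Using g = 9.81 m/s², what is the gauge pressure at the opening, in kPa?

P ≈ 1560 kPa

Pressure head ψ = h − z = 331.33 − 197.35 = 133.98 m.
P = ρgψ = 1190 × 9.81 × 133.98 = 1564069 Pa ≈ 1560 kPa.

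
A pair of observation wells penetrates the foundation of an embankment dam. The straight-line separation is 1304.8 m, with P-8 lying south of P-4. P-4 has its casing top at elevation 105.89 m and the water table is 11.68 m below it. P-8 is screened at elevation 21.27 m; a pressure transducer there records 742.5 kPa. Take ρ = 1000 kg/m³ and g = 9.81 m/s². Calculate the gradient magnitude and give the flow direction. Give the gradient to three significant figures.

Total head at P-4: h = 105.89 − 11.68 = 94.21 m.
Pressure head at P-8: ψ = P/(ρg) = 742.5×1000 / (1000 × 9.81) = 75.69 m.
Total head at P-8: h = z + ψ = 21.27 + 75.69 = 96.96 m.
Head difference: h(P-4) − h(P-8) = 94.21 − 96.96 = -2.75 m.
Hydraulic gradient: i = |Δh| / L = 2.75 / 1304.8 = 0.00211.
Flow is from higher to lower head: from P-8 toward P-4, i.e. toward the north.

i ≈ 0.00211; groundwater flows toward the north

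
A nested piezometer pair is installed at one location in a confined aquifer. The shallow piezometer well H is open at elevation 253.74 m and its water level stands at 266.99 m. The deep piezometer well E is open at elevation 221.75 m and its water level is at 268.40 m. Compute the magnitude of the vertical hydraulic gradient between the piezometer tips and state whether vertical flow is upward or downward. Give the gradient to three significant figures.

|i_v| ≈ 0.0441; vertical flow is upward

Total head at well H: h = 266.99 m (water level in the standpipe).
Total head at well E: h = 268.40 m.
Δh = h(well H) − h(well E) = 266.99 − 268.40 = -1.41 m.
Vertical separation Δz = 253.74 − 221.75 = 31.99 m.
|i_v| = |Δh| / Δz = 1.41 / 31.99 = 0.0441.
Head is higher in the deep piezometer, so vertical flow is upward (discharge condition).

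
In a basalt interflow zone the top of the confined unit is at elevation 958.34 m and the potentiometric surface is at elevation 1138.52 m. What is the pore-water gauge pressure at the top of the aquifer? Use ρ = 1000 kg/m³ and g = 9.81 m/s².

Pressure head at the aquifer top: ψ = h − z = 1138.52 − 958.34 = 180.18 m.
P = ρgψ = 1000 × 9.81 × 180.18 = 1767566 Pa ≈ 1770 kPa.

P ≈ 1770 kPa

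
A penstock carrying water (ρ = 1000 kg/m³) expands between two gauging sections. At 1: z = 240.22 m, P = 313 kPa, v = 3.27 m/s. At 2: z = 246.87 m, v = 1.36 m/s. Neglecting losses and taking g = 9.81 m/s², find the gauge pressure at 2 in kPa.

P₂ ≈ 252 kPa

Pressure head at 1: ψ₁ = P₁/(ρg) = 313×1000 / (1000 × 9.81) = 31.91 m.
Velocity heads: v₁²/2g = 3.27²/19.62 = 0.545 m; v₂²/2g = 1.36²/19.62 = 0.094 m.
Total head H = z₁ + ψ₁ + v₁²/2g = 240.22 + 31.91 + 0.545 = 272.68 m.
ψ₂ = H − z₂ − v₂²/2g = 272.68 − 246.87 − 0.094 = 25.72 m.
P₂ = ρgψ₂ = 1000 × 9.81 × 25.72 ≈ 252 kPa.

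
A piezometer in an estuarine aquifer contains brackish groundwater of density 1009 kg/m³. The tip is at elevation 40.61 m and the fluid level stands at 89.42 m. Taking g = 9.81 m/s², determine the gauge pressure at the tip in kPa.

Pressure head ψ = h − z = 89.42 − 40.61 = 48.81 m.
P = ρgψ = 1009 × 9.81 × 48.81 = 483136 Pa ≈ 483 kPa.

P ≈ 483 kPa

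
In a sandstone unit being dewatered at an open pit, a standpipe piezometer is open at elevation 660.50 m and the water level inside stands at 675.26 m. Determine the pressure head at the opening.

ψ ≈ 14.76 m

Total head h = 675.26 m (the water-surface elevation in the piezometer).
Pressure head ψ = h − z = 675.26 − 660.50 = 14.76 m.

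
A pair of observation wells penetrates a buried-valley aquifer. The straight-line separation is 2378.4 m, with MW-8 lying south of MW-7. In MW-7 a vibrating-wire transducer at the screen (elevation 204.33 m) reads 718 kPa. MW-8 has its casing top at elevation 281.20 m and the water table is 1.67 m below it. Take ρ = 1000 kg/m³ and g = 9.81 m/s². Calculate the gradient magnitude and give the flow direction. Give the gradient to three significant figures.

i ≈ 0.000845; groundwater flows toward the north

Pressure head at MW-7: ψ = P/(ρg) = 718×1000 / (1000 × 9.81) = 73.19 m.
Total head at MW-7: h = z + ψ = 204.33 + 73.19 = 277.52 m.
Total head at MW-8: h = 281.20 − 1.67 = 279.53 m.
Head difference: h(MW-7) − h(MW-8) = 277.52 − 279.53 = -2.01 m.
Hydraulic gradient: i = |Δh| / L = 2.01 / 2378.4 = 0.000845.
Flow is from higher to lower head: from MW-8 toward MW-7, i.e. toward the north.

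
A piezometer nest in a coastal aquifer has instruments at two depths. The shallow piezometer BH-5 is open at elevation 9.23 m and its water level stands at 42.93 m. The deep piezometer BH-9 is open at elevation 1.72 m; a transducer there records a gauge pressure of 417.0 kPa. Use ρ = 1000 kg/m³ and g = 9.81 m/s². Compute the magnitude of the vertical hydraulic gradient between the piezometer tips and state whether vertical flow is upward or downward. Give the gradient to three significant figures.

|i_v| ≈ 0.173; vertical flow is upward

Total head at BH-5: h = 42.93 m (water level in the standpipe).
Pressure head at BH-9: ψ = P/(ρg) = 417.0×1000 / (1000 × 9.81) = 42.51 m.
Total head at BH-9: h = z + ψ = 1.72 + 42.51 = 44.23 m.
Δh = h(BH-5) − h(BH-9) = 42.93 − 44.23 = -1.30 m.
Vertical separation Δz = 9.23 − 1.72 = 7.51 m.
|i_v| = |Δh| / Δz = 1.30 / 7.51 = 0.173.
Head is higher in the deep piezometer, so vertical flow is upward (discharge condition).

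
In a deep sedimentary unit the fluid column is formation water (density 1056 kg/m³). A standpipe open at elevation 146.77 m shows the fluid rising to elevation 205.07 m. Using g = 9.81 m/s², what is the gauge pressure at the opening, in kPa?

P ≈ 604 kPa

Pressure head ψ = h − z = 205.07 − 146.77 = 58.30 m.
P = ρgψ = 1056 × 9.81 × 58.30 = 603951 Pa ≈ 604 kPa.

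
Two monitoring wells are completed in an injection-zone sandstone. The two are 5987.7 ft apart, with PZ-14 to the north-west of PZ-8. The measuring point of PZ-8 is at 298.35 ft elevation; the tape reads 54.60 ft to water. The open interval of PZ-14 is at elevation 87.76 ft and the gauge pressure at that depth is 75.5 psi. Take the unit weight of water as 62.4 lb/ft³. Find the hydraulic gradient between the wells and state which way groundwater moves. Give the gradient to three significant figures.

Total head at PZ-8: h = 298.35 − 54.60 = 243.75 ft.
Pressure head at PZ-14: ψ = 144·P/γ = 144 × 75.5 / 62.4 = 174.23 ft.
Total head at PZ-14: h = z + ψ = 87.76 + 174.23 = 261.99 ft.
Head difference: h(PZ-8) − h(PZ-14) = 243.75 − 261.99 = -18.24 ft.
Hydraulic gradient: i = |Δh| / L = 18.24 / 5987.7 = 0.00305.
Flow is from higher to lower head: from PZ-14 toward PZ-8, i.e. toward the south-east.

i ≈ 0.00305; groundwater flows toward the south-east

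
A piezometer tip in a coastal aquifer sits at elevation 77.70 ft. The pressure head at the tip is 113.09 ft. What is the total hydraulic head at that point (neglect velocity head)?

h = z + ψ = 77.70 + 113.09 = 190.79 ft.

h ≈ 190.79 ft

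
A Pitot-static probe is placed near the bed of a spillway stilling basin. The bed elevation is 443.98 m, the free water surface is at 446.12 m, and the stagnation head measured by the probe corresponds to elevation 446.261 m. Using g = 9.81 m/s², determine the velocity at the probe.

v ≈ 1.66 m/s

Near the bed, under hydrostatic conditions, the piezometric head (z + ψ) equals the free-surface elevation, 446.12 m.
Velocity head = total − piezometric = 446.261 − 446.12 = 0.141 m.
v = √(2g·h_v) = √(2 × 9.81 × 0.141) = 1.66 m/s.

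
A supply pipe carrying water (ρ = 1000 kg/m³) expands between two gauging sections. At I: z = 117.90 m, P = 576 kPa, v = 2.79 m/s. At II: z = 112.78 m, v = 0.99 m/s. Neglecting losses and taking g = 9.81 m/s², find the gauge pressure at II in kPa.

Pressure head at I: ψ₁ = P₁/(ρg) = 576×1000 / (1000 × 9.81) = 58.72 m.
Velocity heads: v₁²/2g = 2.79²/19.62 = 0.397 m; v₂²/2g = 0.99²/19.62 = 0.050 m.
Total head H = z₁ + ψ₁ + v₁²/2g = 117.90 + 58.72 + 0.397 = 177.02 m.
ψ₂ = H − z₂ − v₂²/2g = 177.02 − 112.78 − 0.050 = 64.19 m.
P₂ = ρgψ₂ = 1000 × 9.81 × 64.19 ≈ 630 kPa.

P₂ ≈ 630 kPa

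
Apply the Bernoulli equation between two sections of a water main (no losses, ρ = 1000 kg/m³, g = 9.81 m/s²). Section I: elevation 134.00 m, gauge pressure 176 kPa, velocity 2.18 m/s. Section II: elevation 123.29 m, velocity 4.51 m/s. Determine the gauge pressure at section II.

Pressure head at I: ψ₁ = P₁/(ρg) = 176×1000 / (1000 × 9.81) = 17.94 m.
Velocity heads: v₁²/2g = 2.18²/19.62 = 0.242 m; v₂²/2g = 4.51²/19.62 = 1.037 m.
Total head H = z₁ + ψ₁ + v₁²/2g = 134.00 + 17.94 + 0.242 = 152.18 m.
ψ₂ = H − z₂ − v₂²/2g = 152.18 − 123.29 − 1.037 = 27.85 m.
P₂ = ρgψ₂ = 1000 × 9.81 × 27.85 ≈ 273 kPa.

P₂ ≈ 273 kPa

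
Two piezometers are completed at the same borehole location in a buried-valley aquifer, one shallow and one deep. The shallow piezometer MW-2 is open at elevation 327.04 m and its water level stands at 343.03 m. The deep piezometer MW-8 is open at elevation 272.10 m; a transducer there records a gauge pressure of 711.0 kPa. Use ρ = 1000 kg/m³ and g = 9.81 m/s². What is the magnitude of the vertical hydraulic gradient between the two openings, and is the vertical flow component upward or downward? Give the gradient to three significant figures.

Total head at MW-2: h = 343.03 m (water level in the standpipe).
Pressure head at MW-8: ψ = P/(ρg) = 711.0×1000 / (1000 × 9.81) = 72.48 m.
Total head at MW-8: h = z + ψ = 272.10 + 72.48 = 344.58 m.
Δh = h(MW-2) − h(MW-8) = 343.03 − 344.58 = -1.55 m.
Vertical separation Δz = 327.04 − 272.10 = 54.94 m.
|i_v| = |Δh| / Δz = 1.55 / 54.94 = 0.0282.
Head is higher in the deep piezometer, so vertical flow is upward (discharge condition).

|i_v| ≈ 0.0282; vertical flow is upward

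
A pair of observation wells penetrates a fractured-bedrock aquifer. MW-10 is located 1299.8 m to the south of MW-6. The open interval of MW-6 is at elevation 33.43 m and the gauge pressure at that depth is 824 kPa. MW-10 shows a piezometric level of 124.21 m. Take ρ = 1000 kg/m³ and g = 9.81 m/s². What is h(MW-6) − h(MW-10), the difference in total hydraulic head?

Pressure head at MW-6: ψ = P/(ρg) = 824×1000 / (1000 × 9.81) = 84.00 m.
Total head at MW-6: h = z + ψ = 33.43 + 84.00 = 117.43 m.
Total head at MW-10: h = 124.21 m (water level in the piezometer is the total head).
Head difference: h(MW-6) − h(MW-10) = 117.43 − 124.21 = -6.78 m.

Δh ≈ -6.78 m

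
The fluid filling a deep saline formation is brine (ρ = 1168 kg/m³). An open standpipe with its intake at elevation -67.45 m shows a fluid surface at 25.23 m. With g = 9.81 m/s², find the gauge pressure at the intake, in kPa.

P ≈ 1060 kPa

Pressure head ψ = h − z = 25.23 − (-67.45) = 92.68 m.
P = ρgψ = 1168 × 9.81 × 92.68 = 1061935 Pa ≈ 1060 kPa.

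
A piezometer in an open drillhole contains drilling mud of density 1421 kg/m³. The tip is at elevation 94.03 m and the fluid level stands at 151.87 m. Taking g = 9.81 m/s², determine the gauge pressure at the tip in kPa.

P ≈ 806 kPa

Pressure head ψ = h − z = 151.87 − 94.03 = 57.84 m.
P = ρgψ = 1421 × 9.81 × 57.84 = 806290 Pa ≈ 806 kPa.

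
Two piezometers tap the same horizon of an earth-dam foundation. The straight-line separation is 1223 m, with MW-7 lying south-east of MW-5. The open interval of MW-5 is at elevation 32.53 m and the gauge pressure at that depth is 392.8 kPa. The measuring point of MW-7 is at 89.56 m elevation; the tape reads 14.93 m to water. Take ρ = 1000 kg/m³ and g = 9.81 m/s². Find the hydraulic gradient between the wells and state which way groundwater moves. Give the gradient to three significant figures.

i ≈ 0.00168; groundwater flows toward the north-west

Pressure head at MW-5: ψ = P/(ρg) = 392.8×1000 / (1000 × 9.81) = 40.04 m.
Total head at MW-5: h = z + ψ = 32.53 + 40.04 = 72.57 m.
Total head at MW-7: h = 89.56 − 14.93 = 74.63 m.
Head difference: h(MW-5) − h(MW-7) = 72.57 − 74.63 = -2.06 m.
Hydraulic gradient: i = |Δh| / L = 2.06 / 1223 = 0.00168.
Flow is from higher to lower head: from MW-7 toward MW-5, i.e. toward the north-west.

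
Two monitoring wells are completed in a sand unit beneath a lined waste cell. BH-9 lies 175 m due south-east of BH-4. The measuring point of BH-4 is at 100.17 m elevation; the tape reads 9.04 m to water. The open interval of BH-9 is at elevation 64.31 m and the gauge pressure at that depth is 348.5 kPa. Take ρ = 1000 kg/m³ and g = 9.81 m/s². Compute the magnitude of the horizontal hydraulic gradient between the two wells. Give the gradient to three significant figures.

Total head at BH-4: h = 100.17 − 9.04 = 91.13 m.
Pressure head at BH-9: ψ = P/(ρg) = 348.5×1000 / (1000 × 9.81) = 35.52 m.
Total head at BH-9: h = z + ψ = 64.31 + 35.52 = 99.83 m.
Head difference: h(BH-4) − h(BH-9) = 91.13 − 99.83 = -8.70 m.
Hydraulic gradient: i = |Δh| / L = 8.70 / 175 = 0.0497.

i ≈ 0.0497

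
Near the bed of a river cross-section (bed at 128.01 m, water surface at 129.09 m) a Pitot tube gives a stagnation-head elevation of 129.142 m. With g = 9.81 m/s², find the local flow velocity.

Near the bed, under hydrostatic conditions, the piezometric head (z + ψ) equals the free-surface elevation, 129.09 m.
Velocity head = total − piezometric = 129.142 − 129.09 = 0.052 m.
v = √(2g·h_v) = √(2 × 9.81 × 0.052) = 1.01 m/s.

v ≈ 1.01 m/s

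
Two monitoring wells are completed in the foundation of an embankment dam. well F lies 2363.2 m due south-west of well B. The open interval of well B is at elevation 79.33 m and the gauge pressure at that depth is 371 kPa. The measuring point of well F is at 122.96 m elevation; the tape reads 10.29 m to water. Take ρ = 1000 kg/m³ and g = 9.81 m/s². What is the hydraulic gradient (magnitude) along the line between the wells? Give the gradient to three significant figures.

Pressure head at well B: ψ = P/(ρg) = 371×1000 / (1000 × 9.81) = 37.82 m.
Total head at well B: h = z + ψ = 79.33 + 37.82 = 117.15 m.
Total head at well F: h = 122.96 − 10.29 = 112.67 m.
Head difference: h(well B) − h(well F) = 117.15 − 112.67 = 4.48 m.
Hydraulic gradient: i = |Δh| / L = 4.48 / 2363.2 = 0.00190.

i ≈ 0.00190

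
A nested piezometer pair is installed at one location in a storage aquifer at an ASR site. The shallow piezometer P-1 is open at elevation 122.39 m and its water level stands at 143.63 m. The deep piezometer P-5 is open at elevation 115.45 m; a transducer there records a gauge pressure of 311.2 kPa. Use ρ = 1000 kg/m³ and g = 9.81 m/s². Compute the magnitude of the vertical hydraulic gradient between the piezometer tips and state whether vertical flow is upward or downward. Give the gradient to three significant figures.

Total head at P-1: h = 143.63 m (water level in the standpipe).
Pressure head at P-5: ψ = P/(ρg) = 311.2×1000 / (1000 × 9.81) = 31.72 m.
Total head at P-5: h = z + ψ = 115.45 + 31.72 = 147.17 m.
Δh = h(P-1) − h(P-5) = 143.63 − 147.17 = -3.54 m.
Vertical separation Δz = 122.39 − 115.45 = 6.94 m.
|i_v| = |Δh| / Δz = 3.54 / 6.94 = 0.510.
Head is higher in the deep piezometer, so vertical flow is upward (discharge condition).

|i_v| ≈ 0.510; vertical flow is upward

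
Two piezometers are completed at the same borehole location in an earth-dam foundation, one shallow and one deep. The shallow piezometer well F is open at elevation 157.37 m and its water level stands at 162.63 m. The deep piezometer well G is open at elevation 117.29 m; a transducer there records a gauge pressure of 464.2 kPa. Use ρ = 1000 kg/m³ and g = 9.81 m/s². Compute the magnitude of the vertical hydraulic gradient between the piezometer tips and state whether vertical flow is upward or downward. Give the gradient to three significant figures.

|i_v| ≈ 0.0494; vertical flow is upward

Total head at well F: h = 162.63 m (water level in the standpipe).
Pressure head at well G: ψ = P/(ρg) = 464.2×1000 / (1000 × 9.81) = 47.32 m.
Total head at well G: h = z + ψ = 117.29 + 47.32 = 164.61 m.
Δh = h(well F) − h(well G) = 162.63 − 164.61 = -1.98 m.
Vertical separation Δz = 157.37 − 117.29 = 40.08 m.
|i_v| = |Δh| / Δz = 1.98 / 40.08 = 0.0494.
Head is higher in the deep piezometer, so vertical flow is upward (discharge condition).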